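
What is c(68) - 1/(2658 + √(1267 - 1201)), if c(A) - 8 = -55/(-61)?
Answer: 10481086/1177483 + √66/7064898 ≈ 8.9013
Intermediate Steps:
c(A) = 543/61 (c(A) = 8 - 55/(-61) = 8 - 55*(-1/61) = 8 + 55/61 = 543/61)
c(68) - 1/(2658 + √(1267 - 1201)) = 543/61 - 1/(2658 + √(1267 - 1201)) = 543/61 - 1/(2658 + √66)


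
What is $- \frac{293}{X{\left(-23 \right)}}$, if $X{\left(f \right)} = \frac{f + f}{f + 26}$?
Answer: $\frac{879}{46} \approx 19.109$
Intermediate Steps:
$X{\left(f \right)} = \frac{2 f}{26 + f}$
$- \frac{293}{X{\left(-23 \right)}} = - \frac{293}{2 \left(-23\right) \frac{1}{26 - 23}} = - \frac{293}{2 \left(-23\right) \frac{1}{3}} = - \frac{293}{- \frac{46}{3}} = \left(-293\right) \left(- \frac{3}{46}\right) = \frac{879}{46}$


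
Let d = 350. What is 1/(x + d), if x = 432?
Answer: 1/782 ≈ 0.0012788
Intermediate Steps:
1/(x + d) = 1/(432 + 350) = 1/782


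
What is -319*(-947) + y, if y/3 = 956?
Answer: 304961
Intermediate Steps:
y = 2868 (y = 3*956 = 2868)
-319*(-947) + y = -319*(-947) + 2868 = 302093 + 2868 = 304961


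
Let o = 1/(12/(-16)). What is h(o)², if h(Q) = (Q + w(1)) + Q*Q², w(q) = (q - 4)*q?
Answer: 32761/729 ≈ 44.940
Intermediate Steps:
w(q) = q*(-4 + q) (w(q) = (-4 + q)*q = q*(-4 + q))
o = -4/3 (o = 1/(12*(-1/16)) = 1/(-¾) = -4/3 ≈ -1.3333)
h(Q) = -3 + Q + Q³ (h(Q) = (Q + 1*(-4 + 1)) + Q*Q² = (Q + 1*(-3)) + Q³ = (Q - 3) + Q³ = (-3 + Q) + Q³ = -3 + Q + Q³)
h(o)² = (-3 - 4/3 + (-4/3)³)² = (-3 - 4/3 - 64/27)² = (-181/27)² = 32761/729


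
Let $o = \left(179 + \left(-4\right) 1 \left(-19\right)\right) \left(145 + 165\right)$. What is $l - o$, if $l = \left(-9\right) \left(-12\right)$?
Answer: $-78942$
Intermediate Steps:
$l = 108$
$o = 79050$ ($o = \left(179 - -76\right) 310 = \left(179 + 76\right) 310 = 255 \cdot 310 = 79050$)
$l - o = 108 - 79050 = -78942$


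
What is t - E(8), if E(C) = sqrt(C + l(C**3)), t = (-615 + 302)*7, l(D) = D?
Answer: -2191 - 2*sqrt(130) ≈ -2213.8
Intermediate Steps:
t = -2191 (t = -313*7 = -2191)
E(C) = sqrt(C + C**3)
t - E(8) = -2191 - sqrt(8 + 8**3) = -2191 - sqrt(8 + 512) = -2191 - sqrt(520) = -2191 - 2*sqrt(130)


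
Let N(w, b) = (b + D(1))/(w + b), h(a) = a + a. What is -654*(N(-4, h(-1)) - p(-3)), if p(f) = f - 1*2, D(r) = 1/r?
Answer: -3379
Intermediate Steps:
h(a) = 2*a
N(w, b) = (1 + b)/(b + w) (N(w, b) = (b + 1/1)/(w + b) = (b + 1)/(b + w) = (1 + b)/(b + w))
p(f) = -2 + f (p(f) = f - 2 = -2 + f)
-654*(N(-4, h(-1)) - p(-3)) = -654*((1 + 2*(-1))/(2*(-1) - 4) - (-2 - 3)) = -654*((1 - 2)/(-2 - 4) - 1*(-5)) = -654*(-1/(-6) + 5) = -654*(-1/6*(-1) + 5) = -654*(1/6 + 5) = -654*31/6 = -3379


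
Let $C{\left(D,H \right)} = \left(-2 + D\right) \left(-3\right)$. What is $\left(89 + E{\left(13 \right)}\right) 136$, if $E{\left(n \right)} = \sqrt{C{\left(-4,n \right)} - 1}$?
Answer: $12104 + 136 \sqrt{17} \approx 12665.0$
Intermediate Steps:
$C{\left(D,H \right)} = 6 - 3 D$
$E{\left(n \right)} = \sqrt{17}$ ($E{\left(n \right)} = \sqrt{\left(6 - -12\right) - 1} = \sqrt{\left(6 + 12\right) - 1} = \sqrt{18 - 1} = \sqrt{17}$)
$\left(89 + E{\left(13 \right)}\right) 136 = \left(89 + \sqrt{17}\right) 136 = 12104 + 136 \sqrt{17}$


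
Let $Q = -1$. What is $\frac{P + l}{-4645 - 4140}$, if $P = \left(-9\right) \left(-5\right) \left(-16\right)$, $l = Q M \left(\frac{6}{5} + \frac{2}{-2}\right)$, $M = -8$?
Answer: $\frac{3592}{43925} \approx 0.081776$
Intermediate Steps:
$l = \frac{8}{5}$ ($l = \left(-1\right) \left(-8\right) \left(\frac{6}{5} + \frac{2}{-2}\right) = 8 \left(6 \cdot \frac{1}{5} + 2 \left(- \frac{1}{2}\right)\right) = 8 \left(\frac{6}{5} - 1\right) = 8 \cdot \frac{1}{5} = \frac{8}{5} \approx 1.6$)
$P = -720$ ($P = 45 \left(-16\right) = -720$)
$\frac{P + l}{-4645 - 4140} = \frac{-720 + \frac{8}{5}}{-4645 - 4140} = - \frac{3592}{5 \left(-8785\right)} = \left(- \frac{3592}{5}\right) \left(- \frac{1}{8785}\right) = \frac{3592}{43925}$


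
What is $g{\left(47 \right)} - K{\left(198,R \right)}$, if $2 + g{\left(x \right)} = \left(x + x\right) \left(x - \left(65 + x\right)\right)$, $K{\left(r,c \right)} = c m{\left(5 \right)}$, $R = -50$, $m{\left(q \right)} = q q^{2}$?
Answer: $138$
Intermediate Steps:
$m{\left(q \right)} = q^{3}$
$K{\left(r,c \right)} = 125 c$ ($K{\left(r,c \right)} = c 5^{3} = c 125 = 125 c$)
$g{\left(x \right)} = -2 - 130 x$ ($g{\left(x \right)} = -2 + \left(x + x\right) \left(x - \left(65 + x\right)\right) = -2 + 2 x \left(-65\right) = -2 - 130 x$)
$g{\left(47 \right)} - K{\left(198,R \right)} = \left(-2 - 6110\right) - 125 \left(-50\right) = \left(-2 - 6110\right) - -6250 = -6112 + 6250 = 138$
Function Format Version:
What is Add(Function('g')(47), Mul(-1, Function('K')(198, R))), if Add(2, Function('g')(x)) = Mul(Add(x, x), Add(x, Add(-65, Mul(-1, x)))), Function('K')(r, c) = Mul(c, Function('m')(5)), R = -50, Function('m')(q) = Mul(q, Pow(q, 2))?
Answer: 138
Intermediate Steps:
Function('m')(q) = Pow(q, 3)
Function('K')(r, c) = Mul(125, c) (Function('K')(r, c) = Mul(c, Pow(5, 3)) = Mul(c, 125) = Mul(125, c))
Function('g')(x) = Add(-2, Mul(-130, x)) (Function('g')(x) = Add(-2, Mul(Add(x, x), Add(x, Add(-65, Mul(-1, x))))) = Add(-2, Mul(Mul(2, x), -65)) = Add(-2, Mul(-130, x)))
Add(Function('g')(47), Mul(-1, Function('K')(198, R))) = Add(Add(-2, Mul(-130, 47)), Mul(-1, Mul(125, -50))) = Add(Add(-2, -6110), Mul(-1, -6250)) = Add(-6112, 6250) = 138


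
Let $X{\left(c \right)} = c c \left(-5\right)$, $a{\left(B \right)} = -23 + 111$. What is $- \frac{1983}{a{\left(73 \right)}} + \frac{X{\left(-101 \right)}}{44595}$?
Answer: $- \frac{18584065}{784872} \approx -23.678$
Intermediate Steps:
$a{\left(B \right)} = 88$
$X{\left(c \right)} = - 5 c^{2}$ ($X{\left(c \right)} = c^{2} \left(-5\right) = - 5 c^{2}$)
$- \frac{1983}{a{\left(73 \right)}} + \frac{X{\left(-101 \right)}}{44595} = - \frac{1983}{88} + \frac{\left(-5\right) \left(-101\right)^{2}}{44595} = \left(-1983\right) \frac{1}{88} + \left(-5\right) 10201 \cdot \frac{1}{44595} = - \frac{1983}{88} - \frac{10201}{8919} = - \frac{18584065}{784872}$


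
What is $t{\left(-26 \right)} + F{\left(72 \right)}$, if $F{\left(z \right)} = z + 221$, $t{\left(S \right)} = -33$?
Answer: $260$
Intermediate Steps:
$F{\left(z \right)} = 221 + z$
$t{\left(-26 \right)} + F{\left(72 \right)} = -33 + \left(221 + 72\right) = -33 + 293 = 260$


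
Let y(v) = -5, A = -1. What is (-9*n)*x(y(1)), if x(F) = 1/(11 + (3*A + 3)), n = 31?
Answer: -279/11 ≈ -25.364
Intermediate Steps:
x(F) = 1/11 (x(F) = 1/(11 + (3*(-1) + 3)) = 1/(11 + (-3 + 3)) = 1/(11 + 0) = 1/11)
(-9*n)*x(y(1)) = -9*31*(1/11) = -279*1/11 = -279/11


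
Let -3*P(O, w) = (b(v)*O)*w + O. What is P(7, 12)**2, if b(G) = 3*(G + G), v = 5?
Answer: 6385729/9 ≈ 7.0953e+5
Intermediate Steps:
b(G) = 6*G (b(G) = 3*(2*G) = 6*G)
P(O, w) = -O/3 - 10*O*w (P(O, w) = -(((6*5)*O)*w + O)/3 = -((30*O)*w + O)/3 = -(30*O*w + O)/3 = -(O + 30*O*w)/3 = -O/3 - 10*O*w)
P(7, 12)**2 = (-1/3*7*(1 + 30*12))**2 = (-1/3*7*(1 + 360))**2 = (-1/3*7*361)**2 = (-2527/3)**2 = 6385729/9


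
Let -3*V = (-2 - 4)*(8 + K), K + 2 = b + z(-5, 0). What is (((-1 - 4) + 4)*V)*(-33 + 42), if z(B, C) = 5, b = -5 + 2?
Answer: -144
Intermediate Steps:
b = -3
K = 0 (K = -2 + (-3 + 5) = -2 + 2 = 0)
V = 16 (V = -(-2 - 4)*(8 + 0)/3 = -(-2)*8 = -⅓*(-48) = 16)
(((-1 - 4) + 4)*V)*(-33 + 42) = (((-1 - 4) + 4)*16)*(-33 + 42) = ((-5 + 4)*16)*9 = -1*16*9 = -16*9 = -144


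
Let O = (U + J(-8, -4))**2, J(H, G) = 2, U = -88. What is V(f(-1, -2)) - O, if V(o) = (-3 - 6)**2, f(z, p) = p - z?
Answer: -7315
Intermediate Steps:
V(o) = 81 (V(o) = (-9)**2 = 81)
O = 7396 (O = (-88 + 2)**2 = (-86)**2 = 7396)
V(f(-1, -2)) - O = 81 - 1*7396 = 81 - 7396 = -7315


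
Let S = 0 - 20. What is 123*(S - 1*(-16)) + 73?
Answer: -419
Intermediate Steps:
S = -20
123*(S - 1*(-16)) + 73 = 123*(-20 - 1*(-16)) + 73 = 123*(-20 + 16) + 73 = 123*(-4) + 73 = -492 + 73 = -419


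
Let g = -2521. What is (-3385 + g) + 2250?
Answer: -3656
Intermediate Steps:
(-3385 + g) + 2250 = (-3385 - 2521) + 2250 = -5906 + 2250 = -3656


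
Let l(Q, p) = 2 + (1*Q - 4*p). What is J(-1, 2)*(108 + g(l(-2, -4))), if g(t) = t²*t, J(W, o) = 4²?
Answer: 67264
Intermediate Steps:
l(Q, p) = 2 + Q - 4*p (l(Q, p) = 2 + (Q - 4*p) = 2 + Q - 4*p)
J(W, o) = 16
g(t) = t³
J(-1, 2)*(108 + g(l(-2, -4))) = 16*(108 + (2 - 2 - 4*(-4))³) = 16*(108 + (2 - 2 + 16)³) = 16*(108 + 16³) = 16*(108 + 4096) = 16*4204 = 67264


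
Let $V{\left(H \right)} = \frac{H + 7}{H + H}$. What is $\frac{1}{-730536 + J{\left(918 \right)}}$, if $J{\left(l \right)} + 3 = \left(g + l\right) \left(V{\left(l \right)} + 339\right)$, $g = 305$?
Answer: $- \frac{1836}{578938237} \approx -3.1713 \cdot 10^{-6}$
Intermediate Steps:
$V{\left(H \right)} = \frac{7 + H}{2 H}$
$J{\left(l \right)} = -3 + \left(305 + l\right) \left(339 + \frac{7 + l}{2 l}\right)$ ($J{\left(l \right)} = -3 + \left(305 + l\right) \left(\frac{7 + l}{2 l} + 339\right) = -3 + \left(305 + l\right) \left(339 + \frac{7 + l}{2 l}\right)$)
$\frac{1}{-730536 + J{\left(918 \right)}} = \frac{1}{-730536 + \left(103548 + \frac{679}{2} \cdot 918 + \frac{2135}{2 \cdot 918}\right)} = \frac{1}{-730536 + \left(103548 + 311661 + \frac{2135}{2} \cdot \frac{1}{918}\right)} = \frac{1}{-730536 + \left(103548 + 311661 + \frac{2135}{1836}\right)} = \frac{1}{-730536 + \frac{762325859}{1836}} = \frac{1}{- \frac{578938237}{1836}} = - \frac{1836}{578938237}$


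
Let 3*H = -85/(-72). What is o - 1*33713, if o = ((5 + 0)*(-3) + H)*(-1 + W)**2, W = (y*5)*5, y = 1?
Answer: -126379/3 ≈ -42126.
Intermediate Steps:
W = 25 (W = (1*5)*5 = 5*5 = 25)
H = 85/216 (H = (-85/(-72))/3 = (-85*(-1/72))/3 = (1/3)*(85/72) = 85/216 ≈ 0.39352)
o = -25240/3 (o = ((5 + 0)*(-3) + 85/216)*(-1 + 25)**2 = (5*(-3) + 85/216)*24**2 = (-15 + 85/216)*576 = -3155/216*576 = -25240/3 ≈ -8413.3)
o - 1*33713 = -25240/3 - 1*33713 = -25240/3 - 33713 = -126379/3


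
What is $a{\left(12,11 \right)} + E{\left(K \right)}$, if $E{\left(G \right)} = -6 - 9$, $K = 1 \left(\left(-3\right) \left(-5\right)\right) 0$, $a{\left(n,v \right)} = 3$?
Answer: $-12$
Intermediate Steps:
$K = 0$ ($K = 1 \cdot 15 \cdot 0 = 15 \cdot 0 = 0$)
$E{\left(G \right)} = -15$
$a{\left(12,11 \right)} + E{\left(K \right)} = 3 - 15 = -12$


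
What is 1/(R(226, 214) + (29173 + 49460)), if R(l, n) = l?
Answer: 1/78859 ≈ 1.2681e-5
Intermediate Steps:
1/(R(226, 214) + (29173 + 49460)) = 1/(226 + (29173 + 49460)) = 1/(226 + 78633) = 1/78859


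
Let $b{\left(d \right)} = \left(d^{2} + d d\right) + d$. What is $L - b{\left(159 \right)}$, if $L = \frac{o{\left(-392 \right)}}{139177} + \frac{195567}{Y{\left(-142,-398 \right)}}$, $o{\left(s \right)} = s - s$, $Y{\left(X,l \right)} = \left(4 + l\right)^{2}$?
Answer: $- \frac{7873529589}{155236} \approx -50720.0$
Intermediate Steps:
$o{\left(s \right)} = 0$
$b{\left(d \right)} = d + 2 d^{2}$ ($b{\left(d \right)} = \left(d^{2} + d^{2}\right) + d = 2 d^{2} + d = d + 2 d^{2}$)
$L = \frac{195567}{155236}$ ($L = \frac{0}{139177} + \frac{195567}{\left(4 - 398\right)^{2}} = 0 \cdot \frac{1}{139177} + \frac{195567}{\left(-394\right)^{2}} = 0 + \frac{195567}{155236} = \frac{195567}{155236} \approx 1.2598$)
$L - b{\left(159 \right)} = \frac{195567}{155236} - 159 \left(1 + 2 \cdot 159\right) = \frac{195567}{155236} - 159 \left(1 + 318\right) = \frac{195567}{155236} - 159 \cdot 319 = \frac{195567}{155236} - 50721 = - \frac{7873529589}{155236}$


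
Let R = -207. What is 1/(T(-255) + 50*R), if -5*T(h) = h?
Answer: -1/10299 ≈ -9.7097e-5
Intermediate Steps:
T(h) = -h/5
1/(T(-255) + 50*R) = 1/(-1/5*(-255) + 50*(-207)) = 1/(51 - 10350) = 1/(-10299) = -1/10299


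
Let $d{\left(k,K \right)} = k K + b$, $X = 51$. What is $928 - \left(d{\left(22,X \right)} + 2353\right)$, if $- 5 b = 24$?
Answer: $- \frac{12711}{5} \approx -2542.2$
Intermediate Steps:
$b = - \frac{24}{5}$ ($b = \left(- \frac{1}{5}\right) 24 = - \frac{24}{5} \approx -4.8$)
$d{\left(k,K \right)} = - \frac{24}{5} + K k$ ($d{\left(k,K \right)} = k K - \frac{24}{5} = K k - \frac{24}{5} = - \frac{24}{5} + K k$)
$928 - \left(d{\left(22,X \right)} + 2353\right) = 928 - \left(\left(- \frac{24}{5} + 51 \cdot 22\right) + 2353\right) = 928 - \left(\left(- \frac{24}{5} + 1122\right) + 2353\right) = 928 - \left(\frac{5586}{5} + 2353\right) = 928 - \frac{17351}{5} = - \frac{12711}{5}$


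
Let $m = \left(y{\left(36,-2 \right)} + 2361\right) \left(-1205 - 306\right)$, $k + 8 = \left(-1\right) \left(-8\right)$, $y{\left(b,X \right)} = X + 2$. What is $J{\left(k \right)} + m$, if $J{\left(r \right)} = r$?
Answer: $-3567471$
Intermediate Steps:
$y{\left(b,X \right)} = 2 + X$
$k = 0$ ($k = -8 - -8 = -8 + 8 = 0$)
$m = -3567471$ ($m = \left(\left(2 - 2\right) + 2361\right) \left(-1205 - 306\right) = \left(0 + 2361\right) \left(-1511\right) = 2361 \left(-1511\right) = -3567471$)
$J{\left(k \right)} + m = 0 - 3567471 = -3567471$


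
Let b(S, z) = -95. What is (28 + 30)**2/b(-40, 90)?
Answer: -3364/95 ≈ -35.411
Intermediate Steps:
(28 + 30)**2/b(-40, 90) = (28 + 30)**2/(-95) = 58**2*(-1/95) = 3364*(-1/95) = -3364/95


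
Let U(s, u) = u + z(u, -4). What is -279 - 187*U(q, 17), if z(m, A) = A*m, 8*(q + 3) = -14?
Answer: 9258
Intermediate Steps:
q = -19/4 (q = -3 + (1/8)*(-14) = -3 - 7/4 = -19/4 ≈ -4.7500)
U(s, u) = -3*u (U(s, u) = u - 4*u = -3*u)
-279 - 187*U(q, 17) = -279 - (-561)*17 = -279 - 187*(-51) = -279 + 9537 = 9258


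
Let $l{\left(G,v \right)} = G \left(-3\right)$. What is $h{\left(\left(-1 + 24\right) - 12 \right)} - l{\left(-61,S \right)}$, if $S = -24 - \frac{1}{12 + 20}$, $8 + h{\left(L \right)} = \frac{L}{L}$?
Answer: $-190$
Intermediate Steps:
$h{\left(L \right)} = -7$ ($h{\left(L \right)} = -8 + \frac{L}{L} = -8 + 1 = -7$)
$S = - \frac{769}{32}$ ($S = -24 - \frac{1}{32} = - \frac{769}{32} \approx -24.031$)
$l{\left(G,v \right)} = - 3 G$
$h{\left(\left(-1 + 24\right) - 12 \right)} - l{\left(-61,S \right)} = -7 - \left(-3\right) \left(-61\right) = -7 - 183 = -190$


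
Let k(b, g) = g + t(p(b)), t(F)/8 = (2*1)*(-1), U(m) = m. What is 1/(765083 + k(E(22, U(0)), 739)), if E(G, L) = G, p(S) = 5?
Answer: 1/765806 ≈ 1.3058e-6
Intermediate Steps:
t(F) = -16 (t(F) = 8*((2*1)*(-1)) = 8*(2*(-1)) = 8*(-2) = -16)
k(b, g) = -16 + g (k(b, g) = g - 16 = -16 + g)
1/(765083 + k(E(22, U(0)), 739)) = 1/(765083 + (-16 + 739)) = 1/(765083 + 723) = 1/765806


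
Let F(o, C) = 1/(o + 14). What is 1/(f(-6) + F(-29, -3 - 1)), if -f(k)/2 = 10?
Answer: -15/301 ≈ -0.049834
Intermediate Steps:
F(o, C) = 1/(14 + o)
f(k) = -20 (f(k) = -2*10 = -20)
1/(f(-6) + F(-29, -3 - 1)) = 1/(-20 + 1/(14 - 29)) = 1/(-20 + 1/(-15)) = 1/(-20 - 1/15) = 1/(-301/15) = -15/301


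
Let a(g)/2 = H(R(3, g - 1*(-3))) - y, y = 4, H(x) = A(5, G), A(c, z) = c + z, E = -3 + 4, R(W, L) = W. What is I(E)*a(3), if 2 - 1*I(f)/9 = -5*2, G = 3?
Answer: 864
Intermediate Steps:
E = 1
H(x) = 8 (H(x) = 5 + 3 = 8)
I(f) = 108 (I(f) = 18 - (-45)*2 = 18 - 9*(-10) = 18 + 90 = 108)
a(g) = 8 (a(g) = 2*(8 - 1*4) = 2*(8 - 4) = 2*4 = 8)
I(E)*a(3) = 108*8 = 864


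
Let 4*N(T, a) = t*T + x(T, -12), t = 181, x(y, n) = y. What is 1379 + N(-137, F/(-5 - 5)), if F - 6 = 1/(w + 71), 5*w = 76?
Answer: -9709/2 ≈ -4854.5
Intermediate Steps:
w = 76/5 (w = (⅕)*76 = 76/5 ≈ 15.200)
F = 2591/431 (F = 6 + 1/(76/5 + 71) = 6 + 1/(431/5) = 6 + 5/431 = 2591/431 ≈ 6.0116)
N(T, a) = 91*T/2 (N(T, a) = (181*T + T)/4 = (182*T)/4 = 91*T/2)
1379 + N(-137, F/(-5 - 5)) = 1379 + (91/2)*(-137) = 1379 - 12467/2 = -9709/2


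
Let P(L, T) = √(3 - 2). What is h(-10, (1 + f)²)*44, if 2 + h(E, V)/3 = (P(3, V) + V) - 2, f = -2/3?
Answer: -1144/3 ≈ -381.33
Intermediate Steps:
f = -⅔ (f = -2*⅓ = -⅔ ≈ -0.66667)
P(L, T) = 1 (P(L, T) = √1 = 1)
h(E, V) = -9 + 3*V (h(E, V) = -6 + 3*((1 + V) - 2) = -6 + 3*(-1 + V) = -6 + (-3 + 3*V) = -9 + 3*V)
h(-10, (1 + f)²)*44 = (-9 + 3*(1 - ⅔)²)*44 = (-9 + 3*(⅓)²)*44 = (-9 + 3*(⅑))*44 = (-9 + ⅓)*44 = -26/3*44 = -1144/3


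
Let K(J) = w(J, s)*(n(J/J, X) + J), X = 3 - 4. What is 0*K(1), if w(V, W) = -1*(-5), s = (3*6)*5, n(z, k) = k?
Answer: 0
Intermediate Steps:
X = -1
s = 90 (s = 18*5 = 90)
w(V, W) = 5
K(J) = -5 + 5*J (K(J) = 5*(-1 + J) = -5 + 5*J)
0*K(1) = 0*(-5 + 5*1) = 0*(-5 + 5) = 0*0 = 0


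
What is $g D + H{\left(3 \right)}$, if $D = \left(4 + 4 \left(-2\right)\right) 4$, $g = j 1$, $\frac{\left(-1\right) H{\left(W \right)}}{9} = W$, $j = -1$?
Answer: $-11$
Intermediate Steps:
$H{\left(W \right)} = - 9 W$
$g = -1$ ($g = \left(-1\right) 1 = -1$)
$D = -16$ ($D = \left(4 - 8\right) 4 = \left(-4\right) 4 = -16$)
$g D + H{\left(3 \right)} = \left(-1\right) \left(-16\right) - 27 = 16 - 27 = -11$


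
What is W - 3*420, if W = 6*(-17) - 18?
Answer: -1380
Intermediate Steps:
W = -120 (W = -102 - 18 = -120)
W - 3*420 = -120 - 3*420 = -120 - 1*1260 = -120 - 1260 = -1380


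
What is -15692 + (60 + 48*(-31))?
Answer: -17120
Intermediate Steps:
-15692 + (60 + 48*(-31)) = -15692 + (60 - 1488) = -15692 - 1428 = -17120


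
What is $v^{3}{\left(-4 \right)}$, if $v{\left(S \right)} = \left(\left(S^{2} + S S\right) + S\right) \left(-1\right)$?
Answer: $-21952$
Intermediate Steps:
$v{\left(S \right)} = - S - 2 S^{2}$ ($v{\left(S \right)} = \left(\left(S^{2} + S^{2}\right) + S\right) \left(-1\right) = \left(2 S^{2} + S\right) \left(-1\right) = \left(S + 2 S^{2}\right) \left(-1\right) = - S - 2 S^{2}$)
$v^{3}{\left(-4 \right)} = \left(\left(-1\right) \left(-4\right) \left(1 + 2 \left(-4\right)\right)\right)^{3} = \left(\left(-1\right) \left(-4\right) \left(1 - 8\right)\right)^{3} = \left(\left(-1\right) \left(-4\right) \left(-7\right)\right)^{3} = \left(-28\right)^{3} = -21952$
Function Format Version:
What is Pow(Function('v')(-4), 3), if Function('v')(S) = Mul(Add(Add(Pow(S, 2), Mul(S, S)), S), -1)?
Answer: -21952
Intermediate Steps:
Function('v')(S) = Add(Mul(-1, S), Mul(-2, Pow(S, 2))) (Function('v')(S) = Mul(Add(Add(Pow(S, 2), Pow(S, 2)), S), -1) = Mul(Add(Mul(2, Pow(S, 2)), S), -1) = Mul(Add(S, Mul(2, Pow(S, 2))), -1) = Add(Mul(-1, S), Mul(-2, Pow(S, 2))))
Pow(Function('v')(-4), 3) = Pow(Mul(-1, -4, Add(1, Mul(2, -4))), 3) = Pow(Mul(-1, -4, Add(1, -8)), 3) = Pow(Mul(-1, -4, -7), 3) = Pow(-28, 3) = -21952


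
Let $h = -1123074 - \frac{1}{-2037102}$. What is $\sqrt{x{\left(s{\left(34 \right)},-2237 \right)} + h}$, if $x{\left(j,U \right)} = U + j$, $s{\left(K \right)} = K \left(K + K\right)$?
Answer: $\frac{i \sqrt{4660203909301096494}}{2037102} \approx 1059.7 i$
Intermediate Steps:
$s{\left(K \right)} = 2 K^{2}$ ($s{\left(K \right)} = K 2 K = 2 K^{2}$)
$h = - \frac{2287816291547}{2037102}$ ($h = -1123074 - - \frac{1}{2037102} = -1123074 + \frac{1}{2037102} = - \frac{2287816291547}{2037102} \approx -1.1231 \cdot 10^{6}$)
$\sqrt{x{\left(s{\left(34 \right)},-2237 \right)} + h} = \sqrt{\left(-2237 + 2 \cdot 34^{2}\right) - \frac{2287816291547}{2037102}} = \sqrt{\left(-2237 + 2 \cdot 1156\right) - \frac{2287816291547}{2037102}} = \sqrt{\left(-2237 + 2312\right) - \frac{2287816291547}{2037102}} = \sqrt{75 - \frac{2287816291547}{2037102}} = \sqrt{- \frac{2287663508897}{2037102}} = \frac{i \sqrt{4660203909301096494}}{2037102}$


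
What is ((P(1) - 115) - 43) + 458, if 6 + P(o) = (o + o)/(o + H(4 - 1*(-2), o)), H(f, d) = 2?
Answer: 884/3 ≈ 294.67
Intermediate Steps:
P(o) = -6 + 2*o/(2 + o) (P(o) = -6 + (o + o)/(o + 2) = -6 + (2*o)/(2 + o) = -6 + 2*o/(2 + o))
((P(1) - 115) - 43) + 458 = ((4*(-3 - 1*1)/(2 + 1) - 115) - 43) + 458 = ((4*(-3 - 1)/3 - 115) - 43) + 458 = ((4*(⅓)*(-4) - 115) - 43) + 458 = ((-16/3 - 115) - 43) + 458 = (-361/3 - 43) + 458 = -490/3 + 458 = 884/3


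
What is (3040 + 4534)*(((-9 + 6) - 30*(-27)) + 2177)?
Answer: 22600816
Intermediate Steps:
(3040 + 4534)*(((-9 + 6) - 30*(-27)) + 2177) = 7574*((-3 + 810) + 2177) = 7574*(807 + 2177) = 7574*2984 = 22600816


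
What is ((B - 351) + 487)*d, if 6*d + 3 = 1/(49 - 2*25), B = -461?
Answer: 650/3 ≈ 216.67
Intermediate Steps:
d = -⅔ (d = -½ + 1/(6*(49 - 2*25)) = -½ + 1/(6*(49 - 1*50)) = -½ + 1/(6*(49 - 50)) = -½ + (⅙)/(-1) = -½ + (⅙)*(-1) = -½ - ⅙ = -⅔ ≈ -0.66667)
((B - 351) + 487)*d = ((-461 - 351) + 487)*(-⅔) = (-812 + 487)*(-⅔) = -325*(-⅔) = 650/3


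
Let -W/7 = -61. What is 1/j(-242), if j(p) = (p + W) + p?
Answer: -1/57 ≈ -0.017544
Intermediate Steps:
W = 427 (W = -7*(-61) = 427)
j(p) = 427 + 2*p (j(p) = (p + 427) + p = (427 + p) + p = 427 + 2*p)
1/j(-242) = 1/(427 + 2*(-242)) = 1/(427 - 484) = 1/(-57) = -1/57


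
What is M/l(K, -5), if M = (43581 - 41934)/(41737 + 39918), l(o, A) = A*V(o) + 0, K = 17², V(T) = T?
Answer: -1647/117991475 ≈ -1.3959e-5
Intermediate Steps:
K = 289
l(o, A) = A*o (l(o, A) = A*o + 0 = A*o)
M = 1647/81655 ≈ 0.020170
M/l(K, -5) = 1647/(81655*((-5*289))) = (1647/81655)/(-1445) = (1647/81655)*(-1/1445) = -1647/117991475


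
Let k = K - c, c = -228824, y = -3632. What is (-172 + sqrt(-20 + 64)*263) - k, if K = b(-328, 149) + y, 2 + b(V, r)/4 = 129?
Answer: -225872 + 526*sqrt(11) ≈ -2.2413e+5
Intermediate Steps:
b(V, r) = 508 (b(V, r) = -8 + 4*129 = -8 + 516 = 508)
K = -3124 (K = 508 - 3632 = -3124)
k = 225700 (k = -3124 - 1*(-228824) = -3124 + 228824 = 225700)
(-172 + sqrt(-20 + 64)*263) - k = (-172 + sqrt(-20 + 64)*263) - 1*225700 = (-172 + sqrt(44)*263) - 225700 = (-172 + (2*sqrt(11))*263) - 225700 = (-172 + 526*sqrt(11)) - 225700 = -225872 + 526*sqrt(11)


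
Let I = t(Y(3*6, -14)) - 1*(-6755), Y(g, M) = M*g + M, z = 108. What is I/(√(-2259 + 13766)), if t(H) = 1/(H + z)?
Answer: 1067289*√11507/1818106 ≈ 62.971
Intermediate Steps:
Y(g, M) = M + M*g
t(H) = 1/(108 + H) (t(H) = 1/(H + 108) = 1/(108 + H))
I = 1067289/158 (I = 1/(108 - 14*(1 + 3*6)) - 1*(-6755) = 1/(108 - 14*(1 + 18)) + 6755 = 1/(108 - 14*19) + 6755 = 1/(108 - 266) + 6755 = 1/(-158) + 6755 = -1/158 + 6755 = 1067289/158 ≈ 6755.0)
I/(√(-2259 + 13766)) = 1067289/(158*(√(-2259 + 13766))) = 1067289/(158*(√11507)) = 1067289*(√11507/11507)/158 = 1067289*√11507/1818106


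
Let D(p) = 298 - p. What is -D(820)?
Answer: 522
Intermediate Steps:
-D(820) = -(298 - 1*820) = -(298 - 820) = -1*(-522) = 522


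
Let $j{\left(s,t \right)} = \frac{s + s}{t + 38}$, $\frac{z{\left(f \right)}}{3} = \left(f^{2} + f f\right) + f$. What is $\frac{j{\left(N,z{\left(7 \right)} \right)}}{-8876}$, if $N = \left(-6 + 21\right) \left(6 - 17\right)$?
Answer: $\frac{165}{1566614} \approx 0.00010532$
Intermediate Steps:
$z{\left(f \right)} = 3 f + 6 f^{2}$ ($z{\left(f \right)} = 3 \left(\left(f^{2} + f f\right) + f\right) = 3 \left(\left(f^{2} + f^{2}\right) + f\right) = 3 \left(2 f^{2} + f\right) = 3 \left(f + 2 f^{2}\right) = 3 f + 6 f^{2}$)
$N = -165$ ($N = 15 \left(-11\right) = -165$)
$j{\left(s,t \right)} = \frac{2 s}{38 + t}$
$\frac{j{\left(N,z{\left(7 \right)} \right)}}{-8876} = \frac{2 \left(-165\right) \frac{1}{38 + 3 \cdot 7 \left(1 + 2 \cdot 7\right)}}{-8876} = 2 \left(-165\right) \frac{1}{38 + 3 \cdot 7 \left(1 + 14\right)} \left(- \frac{1}{8876}\right) = 2 \left(-165\right) \frac{1}{38 + 3 \cdot 7 \cdot 15} \left(- \frac{1}{8876}\right) = 2 \left(-165\right) \frac{1}{38 + 315} \left(- \frac{1}{8876}\right) = 2 \left(-165\right) \frac{1}{353} \left(- \frac{1}{8876}\right) = \left(- \frac{330}{353}\right) \left(- \frac{1}{8876}\right) = \frac{165}{1566614}$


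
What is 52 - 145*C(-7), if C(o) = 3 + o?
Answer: 632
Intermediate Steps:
52 - 145*C(-7) = 52 - 145*(3 - 7) = 52 - 145*(-4) = 52 + 580 = 632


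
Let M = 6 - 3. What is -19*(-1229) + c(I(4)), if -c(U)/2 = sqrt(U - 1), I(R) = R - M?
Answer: 23351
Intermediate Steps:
M = 3
I(R) = -3 + R (I(R) = R - 1*3 = R - 3 = -3 + R)
c(U) = -2*sqrt(-1 + U) (c(U) = -2*sqrt(U - 1) = -2*sqrt(-1 + U))
-19*(-1229) + c(I(4)) = -19*(-1229) - 2*sqrt(-1 + (-3 + 4)) = 23351 - 2*sqrt(-1 + 1) = 23351 - 2*sqrt(0) = 23351 - 2*0 = 23351 + 0 = 23351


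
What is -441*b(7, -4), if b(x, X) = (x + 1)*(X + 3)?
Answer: 3528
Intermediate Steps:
b(x, X) = (1 + x)*(3 + X)
-441*b(7, -4) = -441*(3 - 4 + 3*7 - 4*7) = -441*(3 - 4 + 21 - 28) = -441*(-8) = 3528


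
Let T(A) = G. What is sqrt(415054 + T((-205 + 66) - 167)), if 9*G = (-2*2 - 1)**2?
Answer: sqrt(3735511)/3 ≈ 644.25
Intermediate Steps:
G = 25/9 (G = (-2*2 - 1)**2/9 = (-4 - 1)**2/9 = (1/9)*(-5)**2 = (1/9)*25 = 25/9 ≈ 2.7778)
T(A) = 25/9
sqrt(415054 + T((-205 + 66) - 167)) = sqrt(415054 + 25/9) = sqrt(3735511/9) = sqrt(3735511)/3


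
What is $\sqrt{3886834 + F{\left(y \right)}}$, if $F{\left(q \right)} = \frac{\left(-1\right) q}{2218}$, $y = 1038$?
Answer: $\frac{\sqrt{4780342711183}}{1109} \approx 1971.5$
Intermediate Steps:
$F{\left(q \right)} = - \frac{q}{2218}$ ($F{\left(q \right)} = - q \frac{1}{2218} = - \frac{q}{2218}$)
$\sqrt{3886834 + F{\left(y \right)}} = \sqrt{3886834 - \frac{519}{1109}} = \sqrt{\frac{4310498387}{1109}} = \frac{\sqrt{4780342711183}}{1109}$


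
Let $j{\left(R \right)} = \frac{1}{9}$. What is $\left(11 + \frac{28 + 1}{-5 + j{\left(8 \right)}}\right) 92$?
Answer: $\frac{5129}{11} \approx 466.27$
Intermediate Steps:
$j{\left(R \right)} = \frac{1}{9}$
$\left(11 + \frac{28 + 1}{-5 + j{\left(8 \right)}}\right) 92 = \left(11 + \frac{28 + 1}{-5 + \frac{1}{9}}\right) 92 = \left(11 + \frac{29}{- \frac{44}{9}}\right) 92 = \left(11 + 29 \left(- \frac{9}{44}\right)\right) 92 = \left(11 - \frac{261}{44}\right) 92 = \frac{223}{44} \cdot 92 = \frac{5129}{11}$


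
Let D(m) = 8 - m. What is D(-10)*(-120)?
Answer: -2160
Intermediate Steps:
D(-10)*(-120) = (8 - 1*(-10))*(-120) = (8 + 10)*(-120) = 18*(-120) = -2160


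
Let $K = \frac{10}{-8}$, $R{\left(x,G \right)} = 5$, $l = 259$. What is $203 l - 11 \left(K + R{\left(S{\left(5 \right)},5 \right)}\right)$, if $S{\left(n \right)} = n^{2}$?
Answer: $\frac{210143}{4} \approx 52536.0$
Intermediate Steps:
$K = - \frac{5}{4}$ ($K = 10 \left(- \frac{1}{8}\right) = - \frac{5}{4} \approx -1.25$)
$203 l - 11 \left(K + R{\left(S{\left(5 \right)},5 \right)}\right) = 203 \cdot 259 - 11 \left(- \frac{5}{4} + 5\right) = 52577 - \frac{165}{4} = \frac{210143}{4}$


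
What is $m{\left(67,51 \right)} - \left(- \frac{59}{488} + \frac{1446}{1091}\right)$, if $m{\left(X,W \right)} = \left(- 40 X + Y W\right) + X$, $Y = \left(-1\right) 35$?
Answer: $- \frac{2342171663}{532408} \approx -4399.2$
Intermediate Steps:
$Y = -35$
$m{\left(X,W \right)} = - 39 X - 35 W$ ($m{\left(X,W \right)} = \left(- 40 X - 35 W\right) + X = - 39 X - 35 W$)
$m{\left(67,51 \right)} - \left(- \frac{59}{488} + \frac{1446}{1091}\right) = \left(\left(-39\right) 67 - 1785\right) - \left(- \frac{59}{488} + \frac{1446}{1091}\right) = \left(-2613 - 1785\right) - \frac{641279}{532408} = -4398 + \left(\frac{59}{488} - \frac{1446}{1091}\right) = -4398 - \frac{641279}{532408} = - \frac{2342171663}{532408}$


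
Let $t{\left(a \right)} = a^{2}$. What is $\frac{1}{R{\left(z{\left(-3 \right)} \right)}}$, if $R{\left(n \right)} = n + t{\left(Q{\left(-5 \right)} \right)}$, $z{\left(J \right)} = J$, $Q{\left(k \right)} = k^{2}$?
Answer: $\frac{1}{622} \approx 0.0016077$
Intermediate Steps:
$R{\left(n \right)} = 625 + n$ ($R{\left(n \right)} = n + \left(\left(-5\right)^{2}\right)^{2} = n + 25^{2} = n + 625 = 625 + n$)
$\frac{1}{R{\left(z{\left(-3 \right)} \right)}} = \frac{1}{625 - 3} = \frac{1}{622}$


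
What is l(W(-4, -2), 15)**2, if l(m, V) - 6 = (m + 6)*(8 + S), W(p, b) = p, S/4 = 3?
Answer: 2116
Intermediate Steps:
S = 12 (S = 4*3 = 12)
l(m, V) = 126 + 20*m (l(m, V) = 6 + (m + 6)*(8 + 12) = 6 + (6 + m)*20 = 6 + (120 + 20*m) = 126 + 20*m)
l(W(-4, -2), 15)**2 = (126 + 20*(-4))**2 = (126 - 80)**2 = 46**2 = 2116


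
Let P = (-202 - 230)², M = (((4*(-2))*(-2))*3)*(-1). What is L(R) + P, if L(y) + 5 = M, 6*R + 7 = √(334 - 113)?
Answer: 186571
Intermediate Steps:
R = -7/6 + √221/6 (R = -7/6 + √(334 - 113)/6 = -7/6 + √221/6 ≈ 1.3110)
M = -48 (M = (-8*(-2)*3)*(-1) = (16*3)*(-1) = 48*(-1) = -48)
L(y) = -53 (L(y) = -5 - 48 = -53)
P = 186624 (P = (-432)² = 186624)
L(R) + P = -53 + 186624 = 186571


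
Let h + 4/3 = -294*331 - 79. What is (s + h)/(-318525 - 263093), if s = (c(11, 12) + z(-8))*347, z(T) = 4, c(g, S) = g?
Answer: 138284/872427 ≈ 0.15850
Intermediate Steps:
h = -292183/3 (h = -4/3 + (-294*331 - 79) = -4/3 + (-97314 - 79) = -4/3 - 97393 = -292183/3 ≈ -97394.)
s = 5205 (s = (11 + 4)*347 = 15*347 = 5205)
(s + h)/(-318525 - 263093) = (5205 - 292183/3)/(-318525 - 263093) = -276568/3/(-581618) = -276568/3*(-1/581618) = 138284/872427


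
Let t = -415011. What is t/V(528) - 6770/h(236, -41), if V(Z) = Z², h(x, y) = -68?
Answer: 154928911/1579776 ≈ 98.070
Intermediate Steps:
t/V(528) - 6770/h(236, -41) = -415011/(528²) - 6770/(-68) = -415011/278784 - 6770*(-1/68) = -415011*1/278784 + 3385/34 = -138337/92928 + 3385/34 = 154928911/1579776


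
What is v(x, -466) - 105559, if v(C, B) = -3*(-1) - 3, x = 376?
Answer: -105559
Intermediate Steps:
v(C, B) = 0 (v(C, B) = 3 - 3 = 0)
v(x, -466) - 105559 = 0 - 105559 = -105559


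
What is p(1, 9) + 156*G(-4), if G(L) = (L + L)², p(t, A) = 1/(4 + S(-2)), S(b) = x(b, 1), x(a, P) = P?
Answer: 49921/5 ≈ 9984.2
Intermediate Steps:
S(b) = 1
p(t, A) = ⅕ (p(t, A) = 1/(4 + 1) = 1/5 = ⅕)
G(L) = 4*L² (G(L) = (2*L)² = 4*L²)
p(1, 9) + 156*G(-4) = ⅕ + 156*(4*(-4)²) = ⅕ + 156*(4*16) = ⅕ + 156*64 = ⅕ + 9984 = 49921/5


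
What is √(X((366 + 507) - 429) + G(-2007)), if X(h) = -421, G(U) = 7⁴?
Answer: 6*√55 ≈ 44.497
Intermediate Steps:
G(U) = 2401
√(X((366 + 507) - 429) + G(-2007)) = √(-421 + 2401) = √1980 = 6*√55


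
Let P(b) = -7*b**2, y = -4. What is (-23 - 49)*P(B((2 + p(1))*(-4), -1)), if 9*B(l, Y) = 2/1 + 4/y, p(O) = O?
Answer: 56/9 ≈ 6.2222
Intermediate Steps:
B(l, Y) = 1/9 (B(l, Y) = (2/1 + 4/(-4))/9 = (2*1 + 4*(-1/4))/9 = (2 - 1)/9 = (1/9)*1 = 1/9)
(-23 - 49)*P(B((2 + p(1))*(-4), -1)) = (-23 - 49)*(-7*(1/9)**2) = -(-504)/81 = -72*(-7/81) = 56/9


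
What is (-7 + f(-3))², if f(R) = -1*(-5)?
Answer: 4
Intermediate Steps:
f(R) = 5
(-7 + f(-3))² = (-7 + 5)² = (-2)² = 4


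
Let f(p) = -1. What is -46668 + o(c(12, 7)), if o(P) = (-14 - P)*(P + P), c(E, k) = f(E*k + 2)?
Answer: -46642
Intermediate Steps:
c(E, k) = -1
o(P) = 2*P*(-14 - P) (o(P) = (-14 - P)*(2*P) = 2*P*(-14 - P))
-46668 + o(c(12, 7)) = -46668 - 2*(-1)*(14 - 1) = -46668 - 2*(-1)*13 = -46668 + 26 = -46642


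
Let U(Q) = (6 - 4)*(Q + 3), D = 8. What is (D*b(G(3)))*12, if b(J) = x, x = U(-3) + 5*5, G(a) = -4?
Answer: 2400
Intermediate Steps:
U(Q) = 6 + 2*Q (U(Q) = 2*(3 + Q) = 6 + 2*Q)
x = 25 (x = (6 + 2*(-3)) + 5*5 = (6 - 6) + 25 = 0 + 25 = 25)
b(J) = 25
(D*b(G(3)))*12 = (8*25)*12 = 200*12 = 2400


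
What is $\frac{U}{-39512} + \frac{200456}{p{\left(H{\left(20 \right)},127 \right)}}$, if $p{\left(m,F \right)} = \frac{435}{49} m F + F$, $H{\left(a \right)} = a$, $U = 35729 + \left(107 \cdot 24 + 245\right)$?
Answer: $\frac{172637776731}{21951345988} \approx 7.8646$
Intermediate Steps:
$U = 38542$ ($U = 35729 + \left(2568 + 245\right) = 35729 + 2813 = 38542$)
$p{\left(m,F \right)} = F + \frac{435 F m}{49}$ ($p{\left(m,F \right)} = 435 \cdot \frac{1}{49} m F + F = \frac{435 m}{49} F + F = \frac{435 F m}{49} + F = F + \frac{435 F m}{49}$)
$\frac{U}{-39512} + \frac{200456}{p{\left(H{\left(20 \right)},127 \right)}} = \frac{38542}{-39512} + \frac{200456}{\frac{1}{49} \cdot 127 \left(49 + 435 \cdot 20\right)} = 38542 \left(- \frac{1}{39512}\right) + \frac{200456}{\frac{1}{49} \cdot 127 \left(49 + 8700\right)} = - \frac{19271}{19756} + \frac{200456}{\frac{1}{49} \cdot 127 \cdot 8749} = - \frac{19271}{19756} + \frac{200456}{\frac{1111123}{49}} = - \frac{19271}{19756} + 200456 \cdot \frac{49}{1111123} = - \frac{19271}{19756} + \frac{9822344}{1111123} = \frac{172637776731}{21951345988}$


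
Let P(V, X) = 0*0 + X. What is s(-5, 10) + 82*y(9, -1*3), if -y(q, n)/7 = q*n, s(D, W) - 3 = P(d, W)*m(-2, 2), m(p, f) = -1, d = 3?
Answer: 15491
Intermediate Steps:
P(V, X) = X (P(V, X) = 0 + X = X)
s(D, W) = 3 - W (s(D, W) = 3 + W*(-1) = 3 - W)
y(q, n) = -7*n*q (y(q, n) = -7*q*n = -7*n*q)
s(-5, 10) + 82*y(9, -1*3) = (3 - 1*10) + 82*(-7*(-1*3)*9) = (3 - 10) + 82*(-7*(-3)*9) = -7 + 82*189 = -7 + 15498 = 15491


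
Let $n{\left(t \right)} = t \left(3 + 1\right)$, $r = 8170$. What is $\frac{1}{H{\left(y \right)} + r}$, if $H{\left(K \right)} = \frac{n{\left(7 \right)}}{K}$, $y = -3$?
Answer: $\frac{3}{24482} \approx 0.00012254$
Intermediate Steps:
$n{\left(t \right)} = 4 t$ ($n{\left(t \right)} = t 4 = 4 t$)
$H{\left(K \right)} = \frac{28}{K}$ ($H{\left(K \right)} = \frac{4 \cdot 7}{K} = \frac{28}{K}$)
$\frac{1}{H{\left(y \right)} + r} = \frac{1}{\frac{28}{-3} + 8170} = \frac{1}{28 \left(- \frac{1}{3}\right) + 8170} = \frac{1}{- \frac{28}{3} + 8170} = \frac{1}{\frac{24482}{3}} = \frac{3}{24482}$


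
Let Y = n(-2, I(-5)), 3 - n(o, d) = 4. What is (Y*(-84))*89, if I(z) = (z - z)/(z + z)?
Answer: 7476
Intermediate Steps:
I(z) = 0 (I(z) = 0/((2*z)) = 0*(1/(2*z)) = 0)
n(o, d) = -1 (n(o, d) = 3 - 1*4 = 3 - 4 = -1)
Y = -1
(Y*(-84))*89 = -1*(-84)*89 = 84*89 = 7476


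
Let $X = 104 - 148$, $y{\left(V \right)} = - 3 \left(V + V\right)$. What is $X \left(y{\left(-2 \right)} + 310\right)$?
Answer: $-14168$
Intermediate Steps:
$y{\left(V \right)} = - 6 V$ ($y{\left(V \right)} = - 3 \cdot 2 V = - 6 V$)
$X = -44$ ($X = 104 - 148 = -44$)
$X \left(y{\left(-2 \right)} + 310\right) = - 44 \left(\left(-6\right) \left(-2\right) + 310\right) = - 44 \left(12 + 310\right) = \left(-44\right) 322 = -14168$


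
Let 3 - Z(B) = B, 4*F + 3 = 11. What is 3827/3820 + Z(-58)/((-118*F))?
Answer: 83769/112690 ≈ 0.74336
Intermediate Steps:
F = 2 (F = -¾ + (¼)*11 = -¾ + 11/4 = 2)
Z(B) = 3 - B
3827/3820 + Z(-58)/((-118*F)) = 3827/3820 + (3 - 1*(-58))/((-118*2)) = 3827*(1/3820) + (3 + 58)/(-236) = 3827/3820 + 61*(-1/236) = 3827/3820 - 61/236 = 83769/112690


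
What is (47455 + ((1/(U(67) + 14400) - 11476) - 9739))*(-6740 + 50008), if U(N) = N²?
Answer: 21445670015748/18889 ≈ 1.1354e+9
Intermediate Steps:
(47455 + ((1/(U(67) + 14400) - 11476) - 9739))*(-6740 + 50008) = (47455 + ((1/(67² + 14400) - 11476) - 9739))*(-6740 + 50008) = (47455 + ((1/(4489 + 14400) - 11476) - 9739))*43268 = (47455 + ((1/18889 - 11476) - 9739))*43268 = (47455 + (-216770163/18889 - 9739))*43268 = (47455 - 400730134/18889)*43268 = (495647361/18889)*43268 = 21445670015748/18889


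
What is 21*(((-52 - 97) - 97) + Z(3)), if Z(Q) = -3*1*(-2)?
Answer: -5040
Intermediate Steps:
Z(Q) = 6 (Z(Q) = -3*(-2) = 6)
21*(((-52 - 97) - 97) + Z(3)) = 21*(((-52 - 97) - 97) + 6) = 21*((-149 - 97) + 6) = 21*(-246 + 6) = 21*(-240) = -5040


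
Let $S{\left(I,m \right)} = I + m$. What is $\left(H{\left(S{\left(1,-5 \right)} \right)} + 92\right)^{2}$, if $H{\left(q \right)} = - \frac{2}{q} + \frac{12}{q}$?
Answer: $\frac{32041}{4} \approx 8010.3$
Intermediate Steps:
$H{\left(q \right)} = \frac{10}{q}$
$\left(H{\left(S{\left(1,-5 \right)} \right)} + 92\right)^{2} = \left(\frac{10}{1 - 5} + 92\right)^{2} = \left(\frac{10}{-4} + 92\right)^{2} = \left(10 \left(- \frac{1}{4}\right) + 92\right)^{2} = \left(- \frac{5}{2} + 92\right)^{2} = \left(\frac{179}{2}\right)^{2} = \frac{32041}{4}$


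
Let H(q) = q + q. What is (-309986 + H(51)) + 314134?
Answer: 4250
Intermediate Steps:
H(q) = 2*q
(-309986 + H(51)) + 314134 = (-309986 + 2*51) + 314134 = (-309986 + 102) + 314134 = -309884 + 314134 = 4250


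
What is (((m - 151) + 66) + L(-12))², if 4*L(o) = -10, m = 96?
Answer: 289/4 ≈ 72.250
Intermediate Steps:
L(o) = -5/2 (L(o) = (¼)*(-10) = -5/2)
(((m - 151) + 66) + L(-12))² = (((96 - 151) + 66) - 5/2)² = ((-55 + 66) - 5/2)² = (11 - 5/2)² = (17/2)² = 289/4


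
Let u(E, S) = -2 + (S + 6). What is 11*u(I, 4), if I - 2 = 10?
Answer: 88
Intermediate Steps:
I = 12 (I = 2 + 10 = 12)
u(E, S) = 4 + S (u(E, S) = -2 + (6 + S) = 4 + S)
11*u(I, 4) = 11*(4 + 4) = 11*8 = 88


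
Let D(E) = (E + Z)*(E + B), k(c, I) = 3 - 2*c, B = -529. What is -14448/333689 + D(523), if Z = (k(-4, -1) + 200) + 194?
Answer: -1857994800/333689 ≈ -5568.0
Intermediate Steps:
Z = 405 (Z = ((3 - 2*(-4)) + 200) + 194 = ((3 + 8) + 200) + 194 = (11 + 200) + 194 = 211 + 194 = 405)
D(E) = (-529 + E)*(405 + E) (D(E) = (E + 405)*(E - 529) = (405 + E)*(-529 + E) = (-529 + E)*(405 + E))
-14448/333689 + D(523) = -14448/333689 + (-214245 + 523**2 - 124*523) = -14448*1/333689 + (-214245 + 273529 - 64852) = -14448/333689 - 5568 = -1857994800/333689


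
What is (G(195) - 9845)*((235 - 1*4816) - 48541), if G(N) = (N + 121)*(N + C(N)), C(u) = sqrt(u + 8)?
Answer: -2750391550 - 16786552*sqrt(203) ≈ -2.9896e+9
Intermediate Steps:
C(u) = sqrt(8 + u)
G(N) = (121 + N)*(N + sqrt(8 + N)) (G(N) = (N + 121)*(N + sqrt(8 + N)) = (121 + N)*(N + sqrt(8 + N)))
(G(195) - 9845)*((235 - 1*4816) - 48541) = ((195**2 + 121*195 + 121*sqrt(8 + 195) + 195*sqrt(8 + 195)) - 9845)*((235 - 1*4816) - 48541) = ((38025 + 23595 + 121*sqrt(203) + 195*sqrt(203)) - 9845)*((235 - 4816) - 48541) = ((61620 + 316*sqrt(203)) - 9845)*(-4581 - 48541) = (51775 + 316*sqrt(203))*(-53122) = -2750391550 - 16786552*sqrt(203)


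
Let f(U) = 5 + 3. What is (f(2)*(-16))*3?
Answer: -384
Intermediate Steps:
f(U) = 8
(f(2)*(-16))*3 = (8*(-16))*3 = -128*3 = -384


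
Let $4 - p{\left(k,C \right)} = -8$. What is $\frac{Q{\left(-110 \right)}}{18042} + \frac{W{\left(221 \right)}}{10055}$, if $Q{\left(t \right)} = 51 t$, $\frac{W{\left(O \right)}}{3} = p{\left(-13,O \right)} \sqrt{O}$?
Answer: $- \frac{935}{3007} + \frac{36 \sqrt{221}}{10055} \approx -0.25772$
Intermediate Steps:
$p{\left(k,C \right)} = 12$ ($p{\left(k,C \right)} = 4 - -8 = 4 + 8 = 12$)
$W{\left(O \right)} = 36 \sqrt{O}$ ($W{\left(O \right)} = 3 \cdot 12 \sqrt{O} = 36 \sqrt{O}$)
$\frac{Q{\left(-110 \right)}}{18042} + \frac{W{\left(221 \right)}}{10055} = \frac{51 \left(-110\right)}{18042} + \frac{36 \sqrt{221}}{10055} = \left(-5610\right) \frac{1}{18042} + 36 \sqrt{221} \cdot \frac{1}{10055} = - \frac{935}{3007} + \frac{36 \sqrt{221}}{10055}$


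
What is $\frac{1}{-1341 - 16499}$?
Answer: $- \frac{1}{17840} \approx -5.6054 \cdot 10^{-5}$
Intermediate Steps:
$\frac{1}{-1341 - 16499} = \frac{1}{-17840} = - \frac{1}{17840}$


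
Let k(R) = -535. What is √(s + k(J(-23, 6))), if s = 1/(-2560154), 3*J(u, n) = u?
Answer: I*√3506597852048214/2560154 ≈ 23.13*I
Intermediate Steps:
J(u, n) = u/3
s = -1/2560154 ≈ -3.9060e-7
√(s + k(J(-23, 6))) = √(-1/2560154 - 535) = √(-1369682391/2560154) = I*√3506597852048214/2560154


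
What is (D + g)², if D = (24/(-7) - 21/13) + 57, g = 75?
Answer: 133471809/8281 ≈ 16118.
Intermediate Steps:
D = 4728/91 (D = (24*(-⅐) - 21*1/13) + 57 = (-24/7 - 21/13) + 57 = -459/91 + 57 = 4728/91 ≈ 51.956)
(D + g)² = (4728/91 + 75)² = (11553/91)² = 133471809/8281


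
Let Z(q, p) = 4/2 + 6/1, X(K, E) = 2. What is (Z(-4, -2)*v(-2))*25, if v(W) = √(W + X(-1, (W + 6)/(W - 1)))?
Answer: 0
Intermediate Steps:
v(W) = √(2 + W) (v(W) = √(W + 2) = √(2 + W))
Z(q, p) = 8 (Z(q, p) = 4*(½) + 6*1 = 2 + 6 = 8)
(Z(-4, -2)*v(-2))*25 = (8*√(2 - 2))*25 = (8*√0)*25 = (8*0)*25 = 0*25 = 0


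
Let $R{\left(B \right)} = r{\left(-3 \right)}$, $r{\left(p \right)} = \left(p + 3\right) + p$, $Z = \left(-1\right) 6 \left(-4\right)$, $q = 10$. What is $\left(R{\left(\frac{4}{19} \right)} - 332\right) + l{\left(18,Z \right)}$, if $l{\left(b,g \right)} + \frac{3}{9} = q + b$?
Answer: $- \frac{922}{3} \approx -307.33$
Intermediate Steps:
$Z = 24$ ($Z = \left(-6\right) \left(-4\right) = 24$)
$r{\left(p \right)} = 3 + 2 p$ ($r{\left(p \right)} = \left(3 + p\right) + p = 3 + 2 p$)
$l{\left(b,g \right)} = \frac{29}{3} + b$ ($l{\left(b,g \right)} = - \frac{1}{3} + \left(10 + b\right) = \frac{29}{3} + b$)
$R{\left(B \right)} = -3$ ($R{\left(B \right)} = 3 + 2 \left(-3\right) = 3 - 6 = -3$)
$\left(R{\left(\frac{4}{19} \right)} - 332\right) + l{\left(18,Z \right)} = \left(-3 - 332\right) + \left(\frac{29}{3} + 18\right) = -335 + \frac{83}{3} = - \frac{922}{3}$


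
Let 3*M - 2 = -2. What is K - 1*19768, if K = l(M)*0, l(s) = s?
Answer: -19768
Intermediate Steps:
M = 0 (M = ⅔ + (⅓)*(-2) = ⅔ - ⅔ = 0)
K = 0 (K = 0*0 = 0)
K - 1*19768 = 0 - 1*19768 = 0 - 19768 = -19768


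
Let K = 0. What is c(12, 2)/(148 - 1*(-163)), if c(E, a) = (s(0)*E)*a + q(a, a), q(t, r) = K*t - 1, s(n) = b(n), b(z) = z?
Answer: -1/311 ≈ -0.0032154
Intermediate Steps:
s(n) = n
q(t, r) = -1 (q(t, r) = 0*t - 1 = 0 - 1 = -1)
c(E, a) = -1 (c(E, a) = (0*E)*a - 1 = 0*a - 1 = 0 - 1 = -1)
c(12, 2)/(148 - 1*(-163)) = -1/(148 - 1*(-163)) = -1/(148 + 163) = -1/311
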